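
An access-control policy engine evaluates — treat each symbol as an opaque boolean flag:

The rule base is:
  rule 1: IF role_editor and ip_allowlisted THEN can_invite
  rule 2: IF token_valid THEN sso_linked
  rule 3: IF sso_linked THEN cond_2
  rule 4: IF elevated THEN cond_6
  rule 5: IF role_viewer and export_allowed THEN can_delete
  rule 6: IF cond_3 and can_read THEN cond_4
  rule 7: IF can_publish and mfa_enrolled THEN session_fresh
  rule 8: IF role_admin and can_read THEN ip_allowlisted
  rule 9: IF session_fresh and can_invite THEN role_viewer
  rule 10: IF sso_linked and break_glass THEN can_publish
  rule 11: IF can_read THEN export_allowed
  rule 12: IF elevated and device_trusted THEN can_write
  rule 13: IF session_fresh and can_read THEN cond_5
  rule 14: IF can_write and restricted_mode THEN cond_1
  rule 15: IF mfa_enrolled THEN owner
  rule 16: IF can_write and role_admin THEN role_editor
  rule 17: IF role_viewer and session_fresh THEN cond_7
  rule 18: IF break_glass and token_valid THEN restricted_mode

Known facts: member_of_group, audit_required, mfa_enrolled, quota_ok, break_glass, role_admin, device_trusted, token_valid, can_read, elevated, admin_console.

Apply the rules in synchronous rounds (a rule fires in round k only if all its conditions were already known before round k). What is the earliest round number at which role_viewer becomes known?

4

Round 1: rule 2 [IF token_valid THEN sso_linked]; rule 4 [IF elevated THEN cond_6]; rule 8 [IF role_admin and can_read THEN ip_allowlisted]; rule 11 [IF can_read THEN export_allowed]; rule 12 [IF elevated and device_trusted THEN can_write]; rule 15 [IF mfa_enrolled THEN owner]; rule 18 [IF break_glass and token_valid THEN restricted_mode]. Adds sso_linked, cond_6, ip_allowlisted, export_allowed, can_write, owner, restricted_mode.
Round 2: rule 3 [IF sso_linked THEN cond_2]; rule 10 [IF sso_linked and break_glass THEN can_publish]; rule 14 [IF can_write and restricted_mode THEN cond_1]; rule 16 [IF can_write and role_admin THEN role_editor]. Adds cond_2, can_publish, cond_1, role_editor.
Round 3: rule 1 [IF role_editor and ip_allowlisted THEN can_invite]; rule 7 [IF can_publish and mfa_enrolled THEN session_fresh]. Adds can_invite, session_fresh.
Round 4: rule 9 [IF session_fresh and can_invite THEN role_viewer]; rule 13 [IF session_fresh and can_read THEN cond_5]. Adds role_viewer, cond_5.
role_viewer first appears in round 4.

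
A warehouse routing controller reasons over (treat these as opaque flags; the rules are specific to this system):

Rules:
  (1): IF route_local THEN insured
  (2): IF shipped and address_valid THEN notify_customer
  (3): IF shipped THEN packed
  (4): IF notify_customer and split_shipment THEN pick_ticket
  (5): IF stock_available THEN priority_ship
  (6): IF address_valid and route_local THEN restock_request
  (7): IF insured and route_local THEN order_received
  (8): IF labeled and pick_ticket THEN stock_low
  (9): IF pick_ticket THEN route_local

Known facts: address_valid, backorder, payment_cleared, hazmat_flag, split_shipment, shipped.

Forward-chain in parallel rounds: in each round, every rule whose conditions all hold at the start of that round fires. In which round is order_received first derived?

Round 1 — (2), (3), derive notify_customer, packed.
Round 2 — (4), derive pick_ticket.
Round 3 — (9), derive route_local.
Round 4 — (1), (6), derive insured, restock_request.
Round 5 — (7), derive order_received.
order_received first appears in round 5.

5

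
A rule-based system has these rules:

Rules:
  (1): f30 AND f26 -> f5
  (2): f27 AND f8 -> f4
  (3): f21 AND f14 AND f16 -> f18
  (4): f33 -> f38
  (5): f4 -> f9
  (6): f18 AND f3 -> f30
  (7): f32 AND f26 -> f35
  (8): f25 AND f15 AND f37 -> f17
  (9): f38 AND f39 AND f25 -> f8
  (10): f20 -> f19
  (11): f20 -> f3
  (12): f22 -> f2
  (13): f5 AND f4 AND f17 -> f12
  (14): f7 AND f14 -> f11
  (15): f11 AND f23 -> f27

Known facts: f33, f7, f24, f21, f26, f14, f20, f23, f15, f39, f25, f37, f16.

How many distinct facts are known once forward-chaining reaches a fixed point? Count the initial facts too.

26

[1] (3) [f21 AND f14 AND f16 -> f18]; (4) [f33 -> f38]; (8) [f25 AND f15 AND f37 -> f17]; (10) [f20 -> f19]; (11) [f20 -> f3]; (14) [f7 AND f14 -> f11]. ⇒ new: f18, f38, f17, f19, f3, f11.
[2] (6) [f18 AND f3 -> f30]; (9) [f38 AND f39 AND f25 -> f8]; (15) [f11 AND f23 -> f27]. ⇒ new: f30, f8, f27.
[3] (1) [f30 AND f26 -> f5]; (2) [f27 AND f8 -> f4]. ⇒ new: f5, f4.
[4] (5) [f4 -> f9]; (13) [f5 AND f4 AND f17 -> f12]. ⇒ new: f9, f12.
Closure: {f11, f12, f14, f15, f16, f17, f18, f19, f20, f21, f23, f24, f25, f26, f27, f3, f30, f33, f37, f38, f39, f4, f5, f7, f8, f9} — 26 facts.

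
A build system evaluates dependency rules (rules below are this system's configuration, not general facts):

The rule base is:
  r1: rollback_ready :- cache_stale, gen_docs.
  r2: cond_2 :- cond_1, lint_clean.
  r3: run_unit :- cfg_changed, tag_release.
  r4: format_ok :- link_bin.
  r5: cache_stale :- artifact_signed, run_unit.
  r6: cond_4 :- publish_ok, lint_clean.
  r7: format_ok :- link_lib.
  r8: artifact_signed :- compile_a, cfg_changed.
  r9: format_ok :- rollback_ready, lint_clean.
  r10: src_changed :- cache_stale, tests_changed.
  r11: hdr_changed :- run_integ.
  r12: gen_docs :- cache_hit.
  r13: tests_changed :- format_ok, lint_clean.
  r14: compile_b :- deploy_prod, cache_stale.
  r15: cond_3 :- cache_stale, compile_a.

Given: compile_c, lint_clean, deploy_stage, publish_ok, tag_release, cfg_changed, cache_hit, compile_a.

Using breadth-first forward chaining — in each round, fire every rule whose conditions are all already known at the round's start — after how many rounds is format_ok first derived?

Round 1 fires r3, r6, r8, r12, giving run_unit, cond_4, artifact_signed, gen_docs.
Round 2 fires r5, giving cache_stale.
Round 3 fires r1, r15, giving rollback_ready, cond_3.
Round 4 fires r9, giving format_ok.
format_ok first appears in round 4.

4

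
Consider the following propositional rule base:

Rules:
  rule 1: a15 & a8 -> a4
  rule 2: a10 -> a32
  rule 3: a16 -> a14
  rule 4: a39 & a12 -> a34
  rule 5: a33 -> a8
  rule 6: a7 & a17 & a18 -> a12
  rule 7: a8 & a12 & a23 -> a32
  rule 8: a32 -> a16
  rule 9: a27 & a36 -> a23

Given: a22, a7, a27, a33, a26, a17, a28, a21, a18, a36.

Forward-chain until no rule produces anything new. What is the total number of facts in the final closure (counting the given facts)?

16

Round 1: rule 5 [a33 -> a8]; rule 6 [a7 & a17 & a18 -> a12]; rule 9 [a27 & a36 -> a23]. Adds a8, a12, a23.
Round 2: rule 7 [a8 & a12 & a23 -> a32]. Adds a32.
Round 3: rule 8 [a32 -> a16]. Adds a16.
Round 4: rule 3 [a16 -> a14]. Adds a14.
Closure: {a12, a14, a16, a17, a18, a21, a22, a23, a26, a27, a28, a32, a33, a36, a7, a8} — 16 facts.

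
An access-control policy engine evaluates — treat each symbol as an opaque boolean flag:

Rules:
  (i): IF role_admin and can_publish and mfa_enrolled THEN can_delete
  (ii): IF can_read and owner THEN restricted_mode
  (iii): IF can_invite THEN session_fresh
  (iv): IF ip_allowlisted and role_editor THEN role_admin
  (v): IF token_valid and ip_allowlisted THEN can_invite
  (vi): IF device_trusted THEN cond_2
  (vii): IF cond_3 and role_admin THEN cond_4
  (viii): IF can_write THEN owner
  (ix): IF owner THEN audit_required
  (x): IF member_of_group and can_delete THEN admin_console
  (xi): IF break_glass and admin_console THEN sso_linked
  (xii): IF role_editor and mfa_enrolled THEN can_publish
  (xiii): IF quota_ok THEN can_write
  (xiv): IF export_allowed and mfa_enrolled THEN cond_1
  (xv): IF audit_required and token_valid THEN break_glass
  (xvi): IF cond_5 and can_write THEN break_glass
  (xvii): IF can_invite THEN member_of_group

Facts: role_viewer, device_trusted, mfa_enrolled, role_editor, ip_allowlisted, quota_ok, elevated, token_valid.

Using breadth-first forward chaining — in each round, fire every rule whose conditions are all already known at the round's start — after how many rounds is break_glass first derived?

4

Round 1 — (iv), (v), (vi), (xii), (xiii), derive role_admin, can_invite, cond_2, can_publish, can_write.
Round 2 — (i), (iii), (viii), (xvii), derive can_delete, session_fresh, owner, member_of_group.
Round 3 — (ix), (x), derive audit_required, admin_console.
Round 4 — (xv), derive break_glass.
break_glass first appears in round 4.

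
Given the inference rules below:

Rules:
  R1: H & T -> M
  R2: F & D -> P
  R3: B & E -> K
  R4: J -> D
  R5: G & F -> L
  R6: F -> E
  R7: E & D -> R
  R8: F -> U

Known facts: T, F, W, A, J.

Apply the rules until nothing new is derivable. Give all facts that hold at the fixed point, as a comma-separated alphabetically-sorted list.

Round 1: R4 [J -> D]; R6 [F -> E]; R8 [F -> U]. New: D, E, U.
Round 2: R2 [F & D -> P]; R7 [E & D -> R]. New: P, R.

A, D, E, F, J, P, R, T, U, W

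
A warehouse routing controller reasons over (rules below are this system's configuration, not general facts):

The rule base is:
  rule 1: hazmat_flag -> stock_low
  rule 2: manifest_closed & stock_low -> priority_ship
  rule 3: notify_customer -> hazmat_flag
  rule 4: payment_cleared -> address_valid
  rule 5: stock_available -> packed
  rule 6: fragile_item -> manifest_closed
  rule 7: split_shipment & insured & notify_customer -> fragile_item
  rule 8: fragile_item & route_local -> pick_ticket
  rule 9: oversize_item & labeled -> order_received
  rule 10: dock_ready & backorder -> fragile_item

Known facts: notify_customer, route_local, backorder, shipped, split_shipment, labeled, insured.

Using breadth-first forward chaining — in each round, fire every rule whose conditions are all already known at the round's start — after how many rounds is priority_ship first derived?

Round 1: rule 3 [notify_customer -> hazmat_flag]; rule 7 [split_shipment & insured & notify_customer -> fragile_item]. Adds hazmat_flag, fragile_item.
Round 2: rule 1 [hazmat_flag -> stock_low]; rule 6 [fragile_item -> manifest_closed]; rule 8 [fragile_item & route_local -> pick_ticket]. Adds stock_low, manifest_closed, pick_ticket.
Round 3: rule 2 [manifest_closed & stock_low -> priority_ship]. Adds priority_ship.
priority_ship first appears in round 3.

3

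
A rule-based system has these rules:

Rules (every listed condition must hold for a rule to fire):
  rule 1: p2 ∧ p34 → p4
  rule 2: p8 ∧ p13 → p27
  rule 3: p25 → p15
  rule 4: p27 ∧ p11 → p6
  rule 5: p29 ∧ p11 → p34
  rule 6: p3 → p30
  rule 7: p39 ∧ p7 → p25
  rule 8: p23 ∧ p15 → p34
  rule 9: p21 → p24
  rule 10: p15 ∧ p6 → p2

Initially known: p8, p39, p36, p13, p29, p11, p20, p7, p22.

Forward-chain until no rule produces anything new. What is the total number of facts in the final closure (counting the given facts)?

16

[1] rule 2 [p8 ∧ p13 → p27]; rule 5 [p29 ∧ p11 → p34]; rule 7 [p39 ∧ p7 → p25]. ⇒ new: p27, p34, p25.
[2] rule 3 [p25 → p15]; rule 4 [p27 ∧ p11 → p6]. ⇒ new: p15, p6.
[3] rule 10 [p15 ∧ p6 → p2]. ⇒ new: p2.
[4] rule 1 [p2 ∧ p34 → p4]. ⇒ new: p4.
Closure: {p11, p13, p15, p2, p20, p22, p25, p27, p29, p34, p36, p39, p4, p6, p7, p8} — 16 facts.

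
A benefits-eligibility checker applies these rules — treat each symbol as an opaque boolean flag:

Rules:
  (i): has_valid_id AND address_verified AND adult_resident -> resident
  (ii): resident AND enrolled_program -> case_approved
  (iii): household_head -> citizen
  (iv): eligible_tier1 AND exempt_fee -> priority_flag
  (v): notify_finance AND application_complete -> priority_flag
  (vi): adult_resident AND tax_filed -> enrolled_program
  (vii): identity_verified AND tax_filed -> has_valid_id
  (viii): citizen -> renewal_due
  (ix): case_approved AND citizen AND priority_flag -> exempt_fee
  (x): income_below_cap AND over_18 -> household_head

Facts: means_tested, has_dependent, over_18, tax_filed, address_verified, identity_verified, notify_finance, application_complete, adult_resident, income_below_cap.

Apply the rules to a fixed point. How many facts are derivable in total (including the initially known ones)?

19

Round 1 fires (v), (vi), (vii), (x), giving priority_flag, enrolled_program, has_valid_id, household_head.
Round 2 fires (i), (iii), giving resident, citizen.
Round 3 fires (ii), (viii), giving case_approved, renewal_due.
Round 4 fires (ix), giving exempt_fee.
Closure: {address_verified, adult_resident, application_complete, case_approved, citizen, enrolled_program, exempt_fee, has_dependent, has_valid_id, household_head, identity_verified, income_below_cap, means_tested, notify_finance, over_18, priority_flag, renewal_due, resident, tax_filed} — 19 facts.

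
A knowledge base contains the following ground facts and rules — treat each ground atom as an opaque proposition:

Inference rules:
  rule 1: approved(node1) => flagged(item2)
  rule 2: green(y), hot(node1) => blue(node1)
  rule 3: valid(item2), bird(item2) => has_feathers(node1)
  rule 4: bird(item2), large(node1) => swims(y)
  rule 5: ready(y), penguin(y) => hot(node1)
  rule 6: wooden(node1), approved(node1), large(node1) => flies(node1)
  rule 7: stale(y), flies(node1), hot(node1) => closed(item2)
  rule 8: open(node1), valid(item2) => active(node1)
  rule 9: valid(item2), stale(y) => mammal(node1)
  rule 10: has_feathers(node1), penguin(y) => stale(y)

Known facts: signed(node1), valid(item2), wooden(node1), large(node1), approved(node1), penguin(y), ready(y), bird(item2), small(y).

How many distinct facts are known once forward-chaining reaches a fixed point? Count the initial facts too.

17

Round 1: rule 1 [approved(node1) => flagged(item2)]; rule 3 [valid(item2), bird(item2) => has_feathers(node1)]; rule 4 [bird(item2), large(node1) => swims(y)]; rule 5 [ready(y), penguin(y) => hot(node1)]; rule 6 [wooden(node1), approved(node1), large(node1) => flies(node1)]. New: flagged(item2), has_feathers(node1), swims(y), hot(node1), flies(node1).
Round 2: rule 10 [has_feathers(node1), penguin(y) => stale(y)]. New: stale(y).
Round 3: rule 7 [stale(y), flies(node1), hot(node1) => closed(item2)]; rule 9 [valid(item2), stale(y) => mammal(node1)]. New: closed(item2), mammal(node1).
Closure: {approved(node1), bird(item2), closed(item2), flagged(item2), flies(node1), has_feathers(node1), hot(node1), large(node1), mammal(node1), penguin(y), ready(y), signed(node1), small(y), stale(y), swims(y), valid(item2), wooden(node1)} — 17 facts.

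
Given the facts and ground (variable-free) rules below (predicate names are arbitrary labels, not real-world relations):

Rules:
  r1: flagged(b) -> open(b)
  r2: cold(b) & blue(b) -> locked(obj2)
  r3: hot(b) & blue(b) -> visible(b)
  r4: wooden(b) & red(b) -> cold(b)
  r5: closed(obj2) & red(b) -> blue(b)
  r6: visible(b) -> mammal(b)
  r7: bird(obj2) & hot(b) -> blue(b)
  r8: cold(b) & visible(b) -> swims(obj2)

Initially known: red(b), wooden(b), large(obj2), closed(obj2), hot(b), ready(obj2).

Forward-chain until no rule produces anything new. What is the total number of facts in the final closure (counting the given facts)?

Round 1: r4 [wooden(b) & red(b) -> cold(b)]; r5 [closed(obj2) & red(b) -> blue(b)]. Adds cold(b), blue(b).
Round 2: r2 [cold(b) & blue(b) -> locked(obj2)]; r3 [hot(b) & blue(b) -> visible(b)]. Adds locked(obj2), visible(b).
Round 3: r6 [visible(b) -> mammal(b)]; r8 [cold(b) & visible(b) -> swims(obj2)]. Adds mammal(b), swims(obj2).
Closure: {blue(b), closed(obj2), cold(b), hot(b), large(obj2), locked(obj2), mammal(b), ready(obj2), red(b), swims(obj2), visible(b), wooden(b)} — 12 facts.

12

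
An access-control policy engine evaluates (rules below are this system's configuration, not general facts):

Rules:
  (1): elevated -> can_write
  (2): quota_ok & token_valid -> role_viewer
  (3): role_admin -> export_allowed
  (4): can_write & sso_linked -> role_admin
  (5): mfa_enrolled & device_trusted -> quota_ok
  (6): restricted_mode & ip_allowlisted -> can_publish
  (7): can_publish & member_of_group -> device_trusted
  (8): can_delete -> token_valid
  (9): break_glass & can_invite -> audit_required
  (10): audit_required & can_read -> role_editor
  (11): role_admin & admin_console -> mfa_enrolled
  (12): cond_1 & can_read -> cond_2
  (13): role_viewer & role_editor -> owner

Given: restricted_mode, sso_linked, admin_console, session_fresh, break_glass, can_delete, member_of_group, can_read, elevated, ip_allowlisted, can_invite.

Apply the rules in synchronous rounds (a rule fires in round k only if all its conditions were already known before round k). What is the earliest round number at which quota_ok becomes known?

Round 1 fires (1), (6), (8), (9), giving can_write, can_publish, token_valid, audit_required.
Round 2 fires (4), (7), (10), giving role_admin, device_trusted, role_editor.
Round 3 fires (3), (11), giving export_allowed, mfa_enrolled.
Round 4 fires (5), giving quota_ok.
quota_ok first appears in round 4.

4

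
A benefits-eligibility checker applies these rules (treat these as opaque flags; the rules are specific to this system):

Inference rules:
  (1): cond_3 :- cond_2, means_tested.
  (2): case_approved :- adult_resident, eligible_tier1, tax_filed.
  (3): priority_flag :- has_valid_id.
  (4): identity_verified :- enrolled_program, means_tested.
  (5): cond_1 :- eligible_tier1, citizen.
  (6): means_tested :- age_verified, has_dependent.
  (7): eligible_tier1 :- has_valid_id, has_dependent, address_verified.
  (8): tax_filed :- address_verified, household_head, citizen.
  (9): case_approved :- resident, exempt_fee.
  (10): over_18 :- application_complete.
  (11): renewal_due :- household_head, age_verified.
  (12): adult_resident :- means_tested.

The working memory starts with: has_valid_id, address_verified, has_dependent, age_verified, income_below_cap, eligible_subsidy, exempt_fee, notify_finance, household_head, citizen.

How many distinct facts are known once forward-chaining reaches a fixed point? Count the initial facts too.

Round 1: (3) [priority_flag :- has_valid_id.]; (6) [means_tested :- age_verified, has_dependent.]; (7) [eligible_tier1 :- has_valid_id, has_dependent, address_verified.]; (8) [tax_filed :- address_verified, household_head, citizen.]; (11) [renewal_due :- household_head, age_verified.]. Adds priority_flag, means_tested, eligible_tier1, tax_filed, renewal_due.
Round 2: (5) [cond_1 :- eligible_tier1, citizen.]; (12) [adult_resident :- means_tested.]. Adds cond_1, adult_resident.
Round 3: (2) [case_approved :- adult_resident, eligible_tier1, tax_filed.]. Adds case_approved.
Closure: {address_verified, adult_resident, age_verified, case_approved, citizen, cond_1, eligible_subsidy, eligible_tier1, exempt_fee, has_dependent, has_valid_id, household_head, income_below_cap, means_tested, notify_finance, priority_flag, renewal_due, tax_filed} — 18 facts.

18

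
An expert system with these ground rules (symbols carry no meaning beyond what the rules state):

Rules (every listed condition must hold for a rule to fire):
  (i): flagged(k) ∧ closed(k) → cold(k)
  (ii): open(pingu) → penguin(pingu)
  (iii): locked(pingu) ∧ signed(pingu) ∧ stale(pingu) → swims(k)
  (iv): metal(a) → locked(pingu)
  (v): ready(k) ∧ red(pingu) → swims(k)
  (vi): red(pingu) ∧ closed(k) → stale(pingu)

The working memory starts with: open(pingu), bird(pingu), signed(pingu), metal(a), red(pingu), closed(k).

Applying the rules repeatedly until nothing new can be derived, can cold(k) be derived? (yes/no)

no

Round 1: (ii) [open(pingu) → penguin(pingu)]; (iv) [metal(a) → locked(pingu)]; (vi) [red(pingu) ∧ closed(k) → stale(pingu)]. New: penguin(pingu), locked(pingu), stale(pingu).
Round 2: (iii) [locked(pingu) ∧ signed(pingu) ∧ stale(pingu) → swims(k)]. New: swims(k).
Fixed point reached. cold(k) is concluded only by (i); (i) needs flagged(k) (never derived).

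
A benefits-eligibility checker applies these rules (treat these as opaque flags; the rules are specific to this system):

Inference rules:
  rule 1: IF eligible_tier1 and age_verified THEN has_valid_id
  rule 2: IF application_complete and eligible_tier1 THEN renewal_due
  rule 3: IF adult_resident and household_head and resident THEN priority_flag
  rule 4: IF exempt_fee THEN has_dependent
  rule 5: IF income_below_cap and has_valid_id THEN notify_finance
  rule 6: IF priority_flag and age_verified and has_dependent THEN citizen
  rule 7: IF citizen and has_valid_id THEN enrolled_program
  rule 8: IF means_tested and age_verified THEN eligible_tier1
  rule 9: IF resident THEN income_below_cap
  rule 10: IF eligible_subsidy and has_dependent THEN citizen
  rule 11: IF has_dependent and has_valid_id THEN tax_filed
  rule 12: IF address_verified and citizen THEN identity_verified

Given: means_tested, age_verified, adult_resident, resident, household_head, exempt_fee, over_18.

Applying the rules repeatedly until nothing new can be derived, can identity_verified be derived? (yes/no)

no

Round 1 — rule 3, rule 4, rule 8, rule 9, derive priority_flag, has_dependent, eligible_tier1, income_below_cap.
Round 2 — rule 1, rule 6, derive has_valid_id, citizen.
Round 3 — rule 5, rule 7, rule 11, derive notify_finance, enrolled_program, tax_filed.
Fixed point reached. identity_verified is concluded only by rule 12; rule 12 needs address_verified (never derived).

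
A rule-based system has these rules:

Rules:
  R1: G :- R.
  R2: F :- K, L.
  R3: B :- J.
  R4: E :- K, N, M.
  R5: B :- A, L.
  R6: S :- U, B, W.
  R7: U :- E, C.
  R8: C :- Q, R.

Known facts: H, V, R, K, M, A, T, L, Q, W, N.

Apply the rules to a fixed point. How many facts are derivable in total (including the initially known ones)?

18

Round 1: R1 [G :- R.]; R2 [F :- K, L.]; R4 [E :- K, N, M.]; R5 [B :- A, L.]; R8 [C :- Q, R.]. Adds G, F, E, B, C.
Round 2: R7 [U :- E, C.]. Adds U.
Round 3: R6 [S :- U, B, W.]. Adds S.
Closure: {A, B, C, E, F, G, H, K, L, M, N, Q, R, S, T, U, V, W} — 18 facts.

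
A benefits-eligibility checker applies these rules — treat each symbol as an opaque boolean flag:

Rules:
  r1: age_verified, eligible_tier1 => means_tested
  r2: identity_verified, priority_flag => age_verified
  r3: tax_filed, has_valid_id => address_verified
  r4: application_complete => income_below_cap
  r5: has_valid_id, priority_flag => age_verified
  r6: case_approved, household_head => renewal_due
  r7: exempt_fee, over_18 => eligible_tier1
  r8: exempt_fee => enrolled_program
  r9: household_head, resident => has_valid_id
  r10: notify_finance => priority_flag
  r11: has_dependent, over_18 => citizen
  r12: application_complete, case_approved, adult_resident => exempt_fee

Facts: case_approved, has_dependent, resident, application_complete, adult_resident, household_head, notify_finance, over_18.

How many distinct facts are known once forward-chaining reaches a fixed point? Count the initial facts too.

18

Round 1: r4 [application_complete => income_below_cap]; r6 [case_approved, household_head => renewal_due]; r9 [household_head, resident => has_valid_id]; r10 [notify_finance => priority_flag]; r11 [has_dependent, over_18 => citizen]; r12 [application_complete, case_approved, adult_resident => exempt_fee]. New: income_below_cap, renewal_due, has_valid_id, priority_flag, citizen, exempt_fee.
Round 2: r5 [has_valid_id, priority_flag => age_verified]; r7 [exempt_fee, over_18 => eligible_tier1]; r8 [exempt_fee => enrolled_program]. New: age_verified, eligible_tier1, enrolled_program.
Round 3: r1 [age_verified, eligible_tier1 => means_tested]. New: means_tested.
Closure: {adult_resident, age_verified, application_complete, case_approved, citizen, eligible_tier1, enrolled_program, exempt_fee, has_dependent, has_valid_id, household_head, income_below_cap, means_tested, notify_finance, over_18, priority_flag, renewal_due, resident} — 18 facts.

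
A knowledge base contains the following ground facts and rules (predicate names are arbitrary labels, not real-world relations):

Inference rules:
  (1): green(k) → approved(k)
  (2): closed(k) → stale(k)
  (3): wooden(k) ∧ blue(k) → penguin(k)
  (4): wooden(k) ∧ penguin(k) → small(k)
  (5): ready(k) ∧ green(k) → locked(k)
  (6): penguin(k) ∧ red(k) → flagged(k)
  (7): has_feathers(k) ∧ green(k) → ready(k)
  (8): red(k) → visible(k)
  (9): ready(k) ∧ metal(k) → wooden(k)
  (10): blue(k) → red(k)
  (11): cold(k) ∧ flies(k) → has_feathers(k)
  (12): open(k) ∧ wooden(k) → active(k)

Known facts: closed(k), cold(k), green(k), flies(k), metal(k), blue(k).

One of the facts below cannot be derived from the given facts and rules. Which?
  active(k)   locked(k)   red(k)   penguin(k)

active(k)

Round 1 — (1), (2), (10), (11), derive approved(k), stale(k), red(k), has_feathers(k).
Round 2 — (7), (8), derive ready(k), visible(k).
Round 3 — (5), (9), derive locked(k), wooden(k).
Round 4 — (3), derive penguin(k).
Round 5 — (4), (6), derive small(k), flagged(k).
Derived: red(k) (round 1), locked(k) (round 3), penguin(k) (round 4). active(k) never appears in any round.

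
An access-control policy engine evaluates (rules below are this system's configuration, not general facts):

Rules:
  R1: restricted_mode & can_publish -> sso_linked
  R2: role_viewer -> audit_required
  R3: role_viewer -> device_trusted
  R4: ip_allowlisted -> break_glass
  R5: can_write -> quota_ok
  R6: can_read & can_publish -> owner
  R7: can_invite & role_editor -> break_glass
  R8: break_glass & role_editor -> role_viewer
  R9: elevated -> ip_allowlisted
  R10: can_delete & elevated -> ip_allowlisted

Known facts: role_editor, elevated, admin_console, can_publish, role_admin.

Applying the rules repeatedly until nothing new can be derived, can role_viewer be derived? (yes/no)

yes

Round 1 fires R9, giving ip_allowlisted.
Round 2 fires R4, giving break_glass.
Round 3 fires R8, giving role_viewer.
Round 4 fires R2, R3, giving audit_required, device_trusted.
role_viewer appears in round 3, so it is derivable.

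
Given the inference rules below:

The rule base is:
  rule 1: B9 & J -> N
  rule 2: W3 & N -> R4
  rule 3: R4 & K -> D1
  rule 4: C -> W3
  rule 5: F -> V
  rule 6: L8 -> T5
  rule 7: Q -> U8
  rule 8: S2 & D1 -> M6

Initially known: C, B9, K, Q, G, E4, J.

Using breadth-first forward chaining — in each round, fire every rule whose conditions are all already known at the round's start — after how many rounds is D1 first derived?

3

Round 1: rule 1 [B9 & J -> N]; rule 4 [C -> W3]; rule 7 [Q -> U8]. Adds N, W3, U8.
Round 2: rule 2 [W3 & N -> R4]. Adds R4.
Round 3: rule 3 [R4 & K -> D1]. Adds D1.
D1 first appears in round 3.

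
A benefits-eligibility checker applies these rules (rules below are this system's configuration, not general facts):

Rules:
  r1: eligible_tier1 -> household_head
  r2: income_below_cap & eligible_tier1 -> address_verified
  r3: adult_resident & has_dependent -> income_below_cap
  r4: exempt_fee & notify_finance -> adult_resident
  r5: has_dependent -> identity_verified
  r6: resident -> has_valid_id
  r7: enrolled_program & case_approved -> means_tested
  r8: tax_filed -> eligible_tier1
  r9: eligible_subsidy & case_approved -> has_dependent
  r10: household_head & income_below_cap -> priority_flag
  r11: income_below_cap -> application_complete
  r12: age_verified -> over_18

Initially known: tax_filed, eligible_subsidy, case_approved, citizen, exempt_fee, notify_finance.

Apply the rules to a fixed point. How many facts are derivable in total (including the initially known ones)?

Round 1 — r4, r8, r9, derive adult_resident, eligible_tier1, has_dependent.
Round 2 — r1, r3, r5, derive household_head, income_below_cap, identity_verified.
Round 3 — r2, r10, r11, derive address_verified, priority_flag, application_complete.
Closure: {address_verified, adult_resident, application_complete, case_approved, citizen, eligible_subsidy, eligible_tier1, exempt_fee, has_dependent, household_head, identity_verified, income_below_cap, notify_finance, priority_flag, tax_filed} — 15 facts.

15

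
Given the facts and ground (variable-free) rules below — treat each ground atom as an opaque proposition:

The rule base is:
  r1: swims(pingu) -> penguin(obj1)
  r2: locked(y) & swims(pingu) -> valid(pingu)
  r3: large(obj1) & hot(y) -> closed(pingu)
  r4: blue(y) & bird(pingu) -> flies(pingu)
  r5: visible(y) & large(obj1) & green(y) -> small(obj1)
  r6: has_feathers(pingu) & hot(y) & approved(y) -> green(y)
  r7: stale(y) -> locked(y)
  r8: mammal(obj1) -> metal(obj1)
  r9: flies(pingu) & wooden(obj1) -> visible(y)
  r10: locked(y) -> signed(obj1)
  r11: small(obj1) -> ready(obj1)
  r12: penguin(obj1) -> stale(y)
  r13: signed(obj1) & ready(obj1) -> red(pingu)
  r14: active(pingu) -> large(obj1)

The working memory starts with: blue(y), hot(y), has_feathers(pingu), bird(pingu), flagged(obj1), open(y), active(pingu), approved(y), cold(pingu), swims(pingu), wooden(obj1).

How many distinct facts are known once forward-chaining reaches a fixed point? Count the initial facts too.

Round 1 fires r1, r4, r6, r14, giving penguin(obj1), flies(pingu), green(y), large(obj1).
Round 2 fires r3, r9, r12, giving closed(pingu), visible(y), stale(y).
Round 3 fires r5, r7, giving small(obj1), locked(y).
Round 4 fires r2, r10, r11, giving valid(pingu), signed(obj1), ready(obj1).
Round 5 fires r13, giving red(pingu).
Closure: {active(pingu), approved(y), bird(pingu), blue(y), closed(pingu), cold(pingu), flagged(obj1), flies(pingu), green(y), has_feathers(pingu), hot(y), large(obj1), locked(y), open(y), penguin(obj1), ready(obj1), red(pingu), signed(obj1), small(obj1), stale(y), swims(pingu), valid(pingu), visible(y), wooden(obj1)} — 24 facts.

24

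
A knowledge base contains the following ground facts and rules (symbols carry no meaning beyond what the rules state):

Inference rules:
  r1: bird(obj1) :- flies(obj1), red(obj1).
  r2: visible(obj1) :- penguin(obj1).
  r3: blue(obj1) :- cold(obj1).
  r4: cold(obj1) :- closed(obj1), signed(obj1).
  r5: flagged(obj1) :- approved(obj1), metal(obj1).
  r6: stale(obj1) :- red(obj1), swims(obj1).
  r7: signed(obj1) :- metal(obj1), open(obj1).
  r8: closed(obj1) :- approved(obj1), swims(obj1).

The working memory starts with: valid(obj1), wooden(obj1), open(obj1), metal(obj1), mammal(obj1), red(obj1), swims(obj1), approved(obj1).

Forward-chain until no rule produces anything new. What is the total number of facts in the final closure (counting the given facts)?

14

Round 1: r5 [flagged(obj1) :- approved(obj1), metal(obj1).]; r6 [stale(obj1) :- red(obj1), swims(obj1).]; r7 [signed(obj1) :- metal(obj1), open(obj1).]; r8 [closed(obj1) :- approved(obj1), swims(obj1).]. Adds flagged(obj1), stale(obj1), signed(obj1), closed(obj1).
Round 2: r4 [cold(obj1) :- closed(obj1), signed(obj1).]. Adds cold(obj1).
Round 3: r3 [blue(obj1) :- cold(obj1).]. Adds blue(obj1).
Closure: {approved(obj1), blue(obj1), closed(obj1), cold(obj1), flagged(obj1), mammal(obj1), metal(obj1), open(obj1), red(obj1), signed(obj1), stale(obj1), swims(obj1), valid(obj1), wooden(obj1)} — 14 facts.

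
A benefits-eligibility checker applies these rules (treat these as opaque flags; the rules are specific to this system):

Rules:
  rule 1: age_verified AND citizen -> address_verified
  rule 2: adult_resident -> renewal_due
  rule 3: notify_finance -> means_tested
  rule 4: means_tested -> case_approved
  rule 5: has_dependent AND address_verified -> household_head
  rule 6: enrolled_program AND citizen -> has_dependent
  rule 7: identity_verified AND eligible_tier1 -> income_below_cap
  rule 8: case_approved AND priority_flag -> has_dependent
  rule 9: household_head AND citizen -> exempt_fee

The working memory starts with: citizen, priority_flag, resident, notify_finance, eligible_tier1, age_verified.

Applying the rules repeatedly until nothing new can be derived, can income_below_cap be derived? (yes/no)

no

Round 1: rule 1 [age_verified AND citizen -> address_verified]; rule 3 [notify_finance -> means_tested]. New: address_verified, means_tested.
Round 2: rule 4 [means_tested -> case_approved]. New: case_approved.
Round 3: rule 8 [case_approved AND priority_flag -> has_dependent]. New: has_dependent.
Round 4: rule 5 [has_dependent AND address_verified -> household_head]. New: household_head.
Round 5: rule 9 [household_head AND citizen -> exempt_fee]. New: exempt_fee.
Fixed point reached. income_below_cap is concluded only by rule 7; rule 7 needs identity_verified (never derived).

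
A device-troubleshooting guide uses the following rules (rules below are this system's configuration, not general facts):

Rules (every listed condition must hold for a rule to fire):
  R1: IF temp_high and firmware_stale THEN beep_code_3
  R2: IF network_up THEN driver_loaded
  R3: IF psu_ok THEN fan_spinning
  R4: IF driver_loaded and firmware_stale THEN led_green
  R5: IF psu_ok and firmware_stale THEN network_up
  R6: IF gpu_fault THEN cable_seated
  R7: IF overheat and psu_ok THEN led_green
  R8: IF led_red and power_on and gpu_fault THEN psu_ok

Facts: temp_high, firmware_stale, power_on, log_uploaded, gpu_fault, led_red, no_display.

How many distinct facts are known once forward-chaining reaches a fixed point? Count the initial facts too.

Round 1 fires R1, R6, R8, giving beep_code_3, cable_seated, psu_ok.
Round 2 fires R3, R5, giving fan_spinning, network_up.
Round 3 fires R2, giving driver_loaded.
Round 4 fires R4, giving led_green.
Closure: {beep_code_3, cable_seated, driver_loaded, fan_spinning, firmware_stale, gpu_fault, led_green, led_red, log_uploaded, network_up, no_display, power_on, psu_ok, temp_high} — 14 facts.

14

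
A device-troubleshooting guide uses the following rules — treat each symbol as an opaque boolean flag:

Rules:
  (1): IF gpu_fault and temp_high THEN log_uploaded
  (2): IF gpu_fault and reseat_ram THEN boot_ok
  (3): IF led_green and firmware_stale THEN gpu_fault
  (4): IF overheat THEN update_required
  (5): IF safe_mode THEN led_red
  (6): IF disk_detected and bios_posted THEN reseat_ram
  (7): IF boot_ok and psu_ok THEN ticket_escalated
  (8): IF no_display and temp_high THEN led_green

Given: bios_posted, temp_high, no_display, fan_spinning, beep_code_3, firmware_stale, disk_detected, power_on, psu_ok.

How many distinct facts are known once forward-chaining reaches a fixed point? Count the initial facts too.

15

[1] (6) [IF disk_detected and bios_posted THEN reseat_ram]; (8) [IF no_display and temp_high THEN led_green]. ⇒ new: reseat_ram, led_green.
[2] (3) [IF led_green and firmware_stale THEN gpu_fault]. ⇒ new: gpu_fault.
[3] (1) [IF gpu_fault and temp_high THEN log_uploaded]; (2) [IF gpu_fault and reseat_ram THEN boot_ok]. ⇒ new: log_uploaded, boot_ok.
[4] (7) [IF boot_ok and psu_ok THEN ticket_escalated]. ⇒ new: ticket_escalated.
Closure: {beep_code_3, bios_posted, boot_ok, disk_detected, fan_spinning, firmware_stale, gpu_fault, led_green, log_uploaded, no_display, power_on, psu_ok, reseat_ram, temp_high, ticket_escalated} — 15 facts.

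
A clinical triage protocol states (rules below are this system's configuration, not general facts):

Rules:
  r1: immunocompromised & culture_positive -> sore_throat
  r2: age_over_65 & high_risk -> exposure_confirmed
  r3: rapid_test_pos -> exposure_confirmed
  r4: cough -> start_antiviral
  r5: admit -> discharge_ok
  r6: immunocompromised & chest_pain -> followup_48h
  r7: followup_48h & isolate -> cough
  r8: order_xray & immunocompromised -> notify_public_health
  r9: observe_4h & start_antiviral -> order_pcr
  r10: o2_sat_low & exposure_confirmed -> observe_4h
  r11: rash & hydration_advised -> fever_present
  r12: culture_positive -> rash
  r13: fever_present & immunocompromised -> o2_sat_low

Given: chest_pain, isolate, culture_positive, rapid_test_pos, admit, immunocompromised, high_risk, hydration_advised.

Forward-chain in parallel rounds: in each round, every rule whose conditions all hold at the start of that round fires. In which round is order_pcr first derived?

5

Round 1 — r1, r3, r5, r6, r12, derive sore_throat, exposure_confirmed, discharge_ok, followup_48h, rash.
Round 2 — r7, r11, derive cough, fever_present.
Round 3 — r4, r13, derive start_antiviral, o2_sat_low.
Round 4 — r10, derive observe_4h.
Round 5 — r9, derive order_pcr.
order_pcr first appears in round 5.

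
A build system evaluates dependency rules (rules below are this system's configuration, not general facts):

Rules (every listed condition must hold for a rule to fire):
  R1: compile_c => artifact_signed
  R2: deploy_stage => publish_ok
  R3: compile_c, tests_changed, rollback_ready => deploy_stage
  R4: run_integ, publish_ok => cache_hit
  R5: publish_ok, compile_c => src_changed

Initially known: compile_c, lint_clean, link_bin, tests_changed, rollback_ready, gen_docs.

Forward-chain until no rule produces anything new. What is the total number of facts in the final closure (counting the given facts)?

Round 1 fires R1, R3, giving artifact_signed, deploy_stage.
Round 2 fires R2, giving publish_ok.
Round 3 fires R5, giving src_changed.
Closure: {artifact_signed, compile_c, deploy_stage, gen_docs, link_bin, lint_clean, publish_ok, rollback_ready, src_changed, tests_changed} — 10 facts.

10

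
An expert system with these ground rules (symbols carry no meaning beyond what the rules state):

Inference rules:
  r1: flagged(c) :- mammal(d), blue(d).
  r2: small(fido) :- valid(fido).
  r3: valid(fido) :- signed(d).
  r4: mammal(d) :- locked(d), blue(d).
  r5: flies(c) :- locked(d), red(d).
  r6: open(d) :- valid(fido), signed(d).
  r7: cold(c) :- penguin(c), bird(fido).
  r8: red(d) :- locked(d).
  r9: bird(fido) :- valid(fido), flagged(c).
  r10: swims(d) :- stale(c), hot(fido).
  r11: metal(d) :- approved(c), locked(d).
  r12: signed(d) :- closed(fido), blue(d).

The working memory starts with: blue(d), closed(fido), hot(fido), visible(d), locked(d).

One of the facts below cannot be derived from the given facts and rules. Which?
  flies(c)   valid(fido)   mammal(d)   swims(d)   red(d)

Round 1: r4 [mammal(d) :- locked(d), blue(d).]; r8 [red(d) :- locked(d).]; r12 [signed(d) :- closed(fido), blue(d).]. Adds mammal(d), red(d), signed(d).
Round 2: r1 [flagged(c) :- mammal(d), blue(d).]; r3 [valid(fido) :- signed(d).]; r5 [flies(c) :- locked(d), red(d).]. Adds flagged(c), valid(fido), flies(c).
Round 3: r2 [small(fido) :- valid(fido).]; r6 [open(d) :- valid(fido), signed(d).]; r9 [bird(fido) :- valid(fido), flagged(c).]. Adds small(fido), open(d), bird(fido).
Derived: red(d) (round 1), flies(c) (round 2), mammal(d) (round 1), valid(fido) (round 2). swims(d) never appears in any round.

swims(d)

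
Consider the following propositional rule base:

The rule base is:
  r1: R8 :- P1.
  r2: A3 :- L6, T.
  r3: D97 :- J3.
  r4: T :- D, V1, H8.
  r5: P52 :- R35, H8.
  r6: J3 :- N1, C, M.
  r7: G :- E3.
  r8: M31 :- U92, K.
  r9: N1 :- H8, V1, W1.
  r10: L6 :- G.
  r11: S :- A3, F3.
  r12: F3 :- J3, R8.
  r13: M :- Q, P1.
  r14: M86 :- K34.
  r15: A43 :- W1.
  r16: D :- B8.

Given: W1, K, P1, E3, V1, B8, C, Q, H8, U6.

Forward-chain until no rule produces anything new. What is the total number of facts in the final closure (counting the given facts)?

[1] r1 [R8 :- P1.]; r7 [G :- E3.]; r9 [N1 :- H8, V1, W1.]; r13 [M :- Q, P1.]; r15 [A43 :- W1.]; r16 [D :- B8.]. ⇒ new: R8, G, N1, M, A43, D.
[2] r4 [T :- D, V1, H8.]; r6 [J3 :- N1, C, M.]; r10 [L6 :- G.]. ⇒ new: T, J3, L6.
[3] r2 [A3 :- L6, T.]; r3 [D97 :- J3.]; r12 [F3 :- J3, R8.]. ⇒ new: A3, D97, F3.
[4] r11 [S :- A3, F3.]. ⇒ new: S.
Closure: {A3, A43, B8, C, D, D97, E3, F3, G, H8, J3, K, L6, M, N1, P1, Q, R8, S, T, U6, V1, W1} — 23 facts.

23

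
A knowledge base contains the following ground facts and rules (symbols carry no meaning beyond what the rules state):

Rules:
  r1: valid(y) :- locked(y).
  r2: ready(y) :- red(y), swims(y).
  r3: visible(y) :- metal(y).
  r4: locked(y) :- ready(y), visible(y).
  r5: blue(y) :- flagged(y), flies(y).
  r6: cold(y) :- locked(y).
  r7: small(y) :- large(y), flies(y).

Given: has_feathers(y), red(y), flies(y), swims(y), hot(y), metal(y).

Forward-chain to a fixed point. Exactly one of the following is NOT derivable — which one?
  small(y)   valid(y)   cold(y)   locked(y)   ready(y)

small(y)

Round 1: r2 [ready(y) :- red(y), swims(y).]; r3 [visible(y) :- metal(y).]. Adds ready(y), visible(y).
Round 2: r4 [locked(y) :- ready(y), visible(y).]. Adds locked(y).
Round 3: r1 [valid(y) :- locked(y).]; r6 [cold(y) :- locked(y).]. Adds valid(y), cold(y).
Derived: locked(y) (round 2), valid(y) (round 3), cold(y) (round 3), ready(y) (round 1). small(y) never appears in any round.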